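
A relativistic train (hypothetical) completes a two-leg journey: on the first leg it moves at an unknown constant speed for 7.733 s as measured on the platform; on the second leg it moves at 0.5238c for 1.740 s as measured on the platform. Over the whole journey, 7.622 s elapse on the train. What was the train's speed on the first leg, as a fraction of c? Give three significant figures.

β = 0.608

Leg 1: speed unknown; τ_1 = 7.733/γ_1.
Leg 2: γ = 1/√(1 − 0.5238²) = 1/√0.7256 = 1.174; τ_2 = 1.740/1.174 = 1.482 s.
Total proper time: τ_1 + 1.482 = 7.622, so τ_1 = 7.622 − 1.482 = 6.140 s.
γ_1 = 7.733/6.140 = 1.259; β = √(1 − 1/γ²) = √0.3696.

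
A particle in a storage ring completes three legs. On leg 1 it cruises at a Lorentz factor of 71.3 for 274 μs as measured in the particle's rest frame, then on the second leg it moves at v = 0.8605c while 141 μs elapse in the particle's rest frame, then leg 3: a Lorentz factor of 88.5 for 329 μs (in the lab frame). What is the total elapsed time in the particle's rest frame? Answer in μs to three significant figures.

Leg 1: 274 μs is already measured in the particle's rest frame.
Leg 2: 141 μs is already measured in the particle's rest frame.
Leg 3: γ = 88.5; τ_3 = 329/88.50 = 3.718 μs.
Total: 274.0 + 141.0 + 3.718 μs.

τ = 419 μs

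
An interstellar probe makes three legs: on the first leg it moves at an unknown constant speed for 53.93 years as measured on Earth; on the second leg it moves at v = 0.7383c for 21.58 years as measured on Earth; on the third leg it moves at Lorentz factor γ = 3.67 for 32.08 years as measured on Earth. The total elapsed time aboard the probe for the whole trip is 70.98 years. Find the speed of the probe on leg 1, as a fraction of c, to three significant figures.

Leg 1: speed unknown; τ_1 = 53.93/γ_1.
Leg 2: γ = 1/√(1 − 0.7383²) = 1/√0.4549 = 1.483; τ_2 = 21.58/1.483 = 14.56 years.
Leg 3: γ = 3.67; τ_3 = 32.08/3.670 = 8.741 years.
Total proper time: τ_1 + 14.56 + 8.741 = 70.98, so τ_1 = 70.98 − 23.30 = 47.68 years.
γ_1 = 53.93/47.68 = 1.131; β = √(1 − 1/γ²) = √0.2182.

β = 0.467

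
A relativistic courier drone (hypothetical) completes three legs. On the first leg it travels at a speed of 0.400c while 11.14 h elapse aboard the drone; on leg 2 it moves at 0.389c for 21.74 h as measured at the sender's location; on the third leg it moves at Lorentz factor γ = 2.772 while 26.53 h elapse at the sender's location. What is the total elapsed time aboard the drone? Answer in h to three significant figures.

Leg 1: 11.14 h is already measured aboard the drone.
Leg 2: γ = 1/√(1 − 0.389²) = 1/√0.8487 = 1.085; τ_2 = 21.74/1.085 = 20.03 h.
Leg 3: γ = 2.772; τ_3 = 26.53/2.772 = 9.571 h.
Total: 11.14 + 20.03 + 9.571 h.

τ = 40.7 h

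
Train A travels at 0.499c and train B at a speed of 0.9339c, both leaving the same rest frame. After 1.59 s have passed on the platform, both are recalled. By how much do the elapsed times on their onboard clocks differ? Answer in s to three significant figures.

A: γ = 1/√(1 − 0.499²) = 1/√0.7510 = 1.154; τ_A = 1.59/1.154 = 1.378 s.
B: γ = 1/√(1 − 0.9339²) = 1/√0.1278 = 2.797; τ_B = 1.59/2.797 = 0.5685 s.

|τ_A − τ_B| = 0.809 s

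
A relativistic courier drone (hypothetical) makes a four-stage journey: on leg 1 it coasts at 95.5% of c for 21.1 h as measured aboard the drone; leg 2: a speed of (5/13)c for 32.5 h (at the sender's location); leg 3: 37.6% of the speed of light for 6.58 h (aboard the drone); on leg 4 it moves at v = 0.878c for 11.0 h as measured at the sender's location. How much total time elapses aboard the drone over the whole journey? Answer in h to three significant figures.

Leg 1: 21.1 h is already measured aboard the drone.
Leg 2: γ = 1/√(1 − (5/13)²) = 13/12 ≈ 1.083; τ_2 = 32.5/1.083 = 30.00 h.
Leg 3: 6.58 h is already measured aboard the drone.
Leg 4: γ = 1/√(1 − 0.878²) = 1/√0.2291 = 2.089; τ_4 = 11.0/2.089 = 5.265 h.
Total: 21.10 + 30.00 + 6.580 + 5.265 h.

τ = 62.9 h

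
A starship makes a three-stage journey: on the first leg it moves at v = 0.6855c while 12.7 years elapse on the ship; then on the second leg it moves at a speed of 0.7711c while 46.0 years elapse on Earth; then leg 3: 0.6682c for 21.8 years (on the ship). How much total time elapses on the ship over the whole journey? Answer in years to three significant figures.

τ = 63.8 years

Leg 1: 12.7 years is already measured on the ship.
Leg 2: γ = 1/√(1 − 0.7711²) = 1/√0.4054 = 1.571; τ_2 = 46.0/1.571 = 29.29 years.
Leg 3: 21.8 years is already measured on the ship.
Total: 12.70 + 29.29 + 21.80 years.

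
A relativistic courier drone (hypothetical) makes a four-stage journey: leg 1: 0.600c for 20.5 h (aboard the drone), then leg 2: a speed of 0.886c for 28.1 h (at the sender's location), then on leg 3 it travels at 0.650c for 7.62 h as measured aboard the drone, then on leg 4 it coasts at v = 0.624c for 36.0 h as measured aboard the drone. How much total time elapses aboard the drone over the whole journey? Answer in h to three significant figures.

τ = 77.1 h

Leg 1: 20.5 h is already measured aboard the drone.
Leg 2: γ = 1/√(1 − 0.886²) = 1/√0.2150 = 2.157; τ_2 = 28.1/2.157 = 13.03 h.
Leg 3: 7.62 h is already measured aboard the drone.
Leg 4: 36.0 h is already measured aboard the drone.
Total: 20.50 + 13.03 + 7.620 + 36.00 h.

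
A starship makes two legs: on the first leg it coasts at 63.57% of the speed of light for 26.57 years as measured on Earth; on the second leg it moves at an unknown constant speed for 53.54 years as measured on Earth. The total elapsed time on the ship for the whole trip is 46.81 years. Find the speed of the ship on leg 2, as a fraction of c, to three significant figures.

β = 0.871

Leg 1: β = 0.6357; γ = 1/√(1 − 0.6357²) = 1/√0.5959 = 1.295; τ_1 = 26.57/1.295 = 20.51 years.
Leg 2: speed unknown; τ_2 = 53.54/γ_2.
Total proper time: 20.51 + τ_2 = 46.81, so τ_2 = 46.81 − 20.51 = 26.30 years.
γ_2 = 53.54/26.30 = 2.036; β = √(1 − 1/γ²) = √0.7587.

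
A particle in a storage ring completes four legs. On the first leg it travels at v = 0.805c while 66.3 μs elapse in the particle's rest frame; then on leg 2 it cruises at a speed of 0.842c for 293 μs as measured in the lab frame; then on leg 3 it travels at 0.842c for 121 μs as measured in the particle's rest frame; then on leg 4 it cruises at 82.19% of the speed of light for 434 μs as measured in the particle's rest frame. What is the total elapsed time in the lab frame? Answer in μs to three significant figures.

Δt = 1390 μs

Leg 1: γ = 1/√(1 − 0.805²) = 1/√0.3520 = 1.686; Δt_1 = 1.686 × 66.3 = 111.8 μs.
Leg 2: 293 μs is already measured in the lab frame.
Leg 3: γ = 1/√(1 − 0.842²) = 1/√0.2910 = 1.854; Δt_3 = 1.854 × 121 = 224.3 μs.
Leg 4: β = 0.8219; γ = 1/√(1 − 0.8219²) = 1/√0.3245 = 1.756; Δt_4 = 1.756 × 434 = 761.9 μs.
Total: 111.8 + 293.0 + 224.3 + 761.9 μs.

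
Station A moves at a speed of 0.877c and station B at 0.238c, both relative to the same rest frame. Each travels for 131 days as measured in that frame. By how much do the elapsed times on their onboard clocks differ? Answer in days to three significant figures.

A: γ = 1/√(1 − 0.877²) = 1/√0.2309 = 2.081; τ_A = 131/2.081 = 62.94 days.
B: γ = 1/√(1 − 0.238²) = 1/√0.9434 = 1.030; τ_B = 131/1.030 = 127.2 days.

|τ_A − τ_B| = 64.3 days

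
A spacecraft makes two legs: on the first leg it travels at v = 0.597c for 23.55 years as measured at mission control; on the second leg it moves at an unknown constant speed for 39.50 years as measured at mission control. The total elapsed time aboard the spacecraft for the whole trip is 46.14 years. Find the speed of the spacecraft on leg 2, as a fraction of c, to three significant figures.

β = 0.724

Leg 1: γ = 1/√(1 − 0.597²) = 1/√0.6436 = 1.247; τ_1 = 23.55/1.247 = 18.89 years.
Leg 2: speed unknown; τ_2 = 39.50/γ_2.
Total proper time: 18.89 + τ_2 = 46.14, so τ_2 = 46.14 − 18.89 = 27.25 years.
γ_2 = 39.50/27.25 = 1.450; β = √(1 − 1/γ²) = √0.5242.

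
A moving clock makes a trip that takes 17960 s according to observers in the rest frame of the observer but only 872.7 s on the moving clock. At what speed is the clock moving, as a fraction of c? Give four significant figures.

The proper time is measured on the moving clock (both events occur at the clock's location); Δt is measured in the rest frame of the observer. γ = Δt/τ = 17960/872.7 = 20.58.
β = √(1 − 1/γ²) = √(1 − 0.002361) = √0.9976

β = 0.9988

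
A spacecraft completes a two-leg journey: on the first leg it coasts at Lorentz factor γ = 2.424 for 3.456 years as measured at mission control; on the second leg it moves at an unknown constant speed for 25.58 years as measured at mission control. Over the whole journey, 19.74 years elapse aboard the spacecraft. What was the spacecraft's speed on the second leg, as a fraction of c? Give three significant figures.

β = 0.698

Leg 1: γ = 2.424; τ_1 = 3.456/2.424 = 1.426 years.
Leg 2: speed unknown; τ_2 = 25.58/γ_2.
Total proper time: 1.426 + τ_2 = 19.74, so τ_2 = 19.74 − 1.426 = 18.31 years.
γ_2 = 25.58/18.31 = 1.397; β = √(1 − 1/γ²) = √0.4874.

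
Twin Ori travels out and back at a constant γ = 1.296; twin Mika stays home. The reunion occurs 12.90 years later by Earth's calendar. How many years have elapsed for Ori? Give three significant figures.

γ = 1.296
Ori's clock measures proper time along the trip: τ = Δt/γ = 12.90/1.296 years.

τ = 9.95 years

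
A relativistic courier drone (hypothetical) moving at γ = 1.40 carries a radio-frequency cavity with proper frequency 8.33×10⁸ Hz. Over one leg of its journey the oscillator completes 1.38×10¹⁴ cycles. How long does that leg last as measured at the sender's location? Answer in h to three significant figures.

Δt = 64.4 h

γ = 1.40
Proper time for N cycles: τ = N/f = 1.38×10¹⁴/(8.33×10⁸) = 1.657×10⁵ s = 46.02 h.
Lab-frame duration Δt = γτ = 1.400 × 46.02 = 64.43 h.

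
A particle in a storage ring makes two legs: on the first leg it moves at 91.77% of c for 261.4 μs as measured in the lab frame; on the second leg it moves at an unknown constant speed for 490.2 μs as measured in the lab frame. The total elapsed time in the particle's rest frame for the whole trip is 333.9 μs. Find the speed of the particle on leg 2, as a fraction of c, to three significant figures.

Leg 1: β = 0.9177; γ = 1/√(1 − 0.9177²) = 1/√0.1578 = 2.517; τ_1 = 261.4/2.517 = 103.8 μs.
Leg 2: speed unknown; τ_2 = 490.2/γ_2.
Total proper time: 103.8 + τ_2 = 333.9, so τ_2 = 333.9 − 103.8 = 230.1 μs.
γ_2 = 490.2/230.1 = 2.131; β = √(1 − 1/γ²) = √0.7798.

β = 0.883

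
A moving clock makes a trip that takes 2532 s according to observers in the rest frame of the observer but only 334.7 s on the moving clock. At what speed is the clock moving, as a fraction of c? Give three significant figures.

The proper time is measured on the moving clock (both events occur at the clock's location); Δt is measured in the rest frame of the observer. γ = Δt/τ = 2532/334.7 = 7.565.
β = √(1 − 1/γ²) = √(1 − 0.01747) = √0.9825

v = 0.991c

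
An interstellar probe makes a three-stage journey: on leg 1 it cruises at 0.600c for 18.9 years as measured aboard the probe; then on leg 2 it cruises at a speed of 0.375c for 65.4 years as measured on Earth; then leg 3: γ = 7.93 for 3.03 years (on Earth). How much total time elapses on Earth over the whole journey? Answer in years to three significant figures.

Δt = 92.1 years

Leg 1: γ = 1/√(1 − 0.600²) = 5/4 = 1.250; Δt_1 = 1.250 × 18.9 = 23.62 years.
Leg 2: 65.4 years is already measured on Earth.
Leg 3: 3.03 years is already measured on Earth.
Total: 23.62 + 65.40 + 3.030 years.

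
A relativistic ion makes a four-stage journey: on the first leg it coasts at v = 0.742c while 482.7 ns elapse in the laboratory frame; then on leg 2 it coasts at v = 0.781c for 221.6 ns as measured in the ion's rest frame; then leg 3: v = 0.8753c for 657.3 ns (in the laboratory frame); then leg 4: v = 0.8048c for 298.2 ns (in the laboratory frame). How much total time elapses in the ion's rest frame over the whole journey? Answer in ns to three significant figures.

Leg 1: γ = 1/√(1 − 0.742²) = 1/√0.4494 = 1.492; τ_1 = 482.7/1.492 = 323.6 ns.
Leg 2: 221.6 ns is already measured in the ion's rest frame.
Leg 3: γ = 1/√(1 − 0.8753²) = 1/√0.2338 = 2.068; τ_3 = 657.3/2.068 = 317.9 ns.
Leg 4: γ = 1/√(1 − 0.8048²) = 1/√0.3523 = 1.685; τ_4 = 298.2/1.685 = 177.0 ns.
Total: 323.6 + 221.6 + 317.9 + 177.0 ns.

τ = 1040 ns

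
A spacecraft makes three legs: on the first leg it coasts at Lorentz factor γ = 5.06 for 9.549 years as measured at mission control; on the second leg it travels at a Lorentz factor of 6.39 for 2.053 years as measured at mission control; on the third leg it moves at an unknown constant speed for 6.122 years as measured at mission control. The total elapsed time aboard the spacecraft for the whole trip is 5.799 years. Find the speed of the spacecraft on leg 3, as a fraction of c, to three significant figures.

Leg 1: γ = 5.06; τ_1 = 9.549/5.060 = 1.887 years.
Leg 2: γ = 6.39; τ_2 = 2.053/6.390 = 0.3213 years.
Leg 3: speed unknown; τ_3 = 6.122/γ_3.
Total proper time: 1.887 + 0.3213 + τ_3 = 5.799, so τ_3 = 5.799 − 2.208 = 3.591 years.
γ_3 = 6.122/3.591 = 1.705; β = √(1 − 1/γ²) = √0.6560.

β = 0.810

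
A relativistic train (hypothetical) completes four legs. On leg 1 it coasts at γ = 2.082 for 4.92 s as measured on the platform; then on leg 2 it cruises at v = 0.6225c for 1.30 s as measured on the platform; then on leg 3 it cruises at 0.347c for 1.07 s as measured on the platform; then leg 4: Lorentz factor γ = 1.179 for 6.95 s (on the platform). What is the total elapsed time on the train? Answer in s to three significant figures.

τ = 10.3 s

Leg 1: γ = 2.082; τ_1 = 4.92/2.082 = 2.363 s.
Leg 2: γ = 1/√(1 − 0.6225²) = 1/√0.6125 = 1.278; τ_2 = 1.30/1.278 = 1.017 s.
Leg 3: γ = 1/√(1 − 0.347²) = 1/√0.8796 = 1.066; τ_3 = 1.07/1.066 = 1.004 s.
Leg 4: γ = 1.179; τ_4 = 6.95/1.179 = 5.895 s.
Total: 2.363 + 1.017 + 1.004 + 5.895 s.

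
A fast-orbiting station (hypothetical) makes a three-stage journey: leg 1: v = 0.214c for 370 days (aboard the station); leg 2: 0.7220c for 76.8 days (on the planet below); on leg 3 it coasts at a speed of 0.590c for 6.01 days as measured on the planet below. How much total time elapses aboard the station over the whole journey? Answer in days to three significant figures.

τ = 428 days

Leg 1: 370 days is already measured aboard the station.
Leg 2: γ = 1/√(1 − 0.7220²) = 1/√0.4787 = 1.445; τ_2 = 76.8/1.445 = 53.14 days.
Leg 3: γ = 1/√(1 − 0.590²) = 1/√0.6519 = 1.239; τ_3 = 6.01/1.239 = 4.852 days.
Total: 370.0 + 53.14 + 4.852 days.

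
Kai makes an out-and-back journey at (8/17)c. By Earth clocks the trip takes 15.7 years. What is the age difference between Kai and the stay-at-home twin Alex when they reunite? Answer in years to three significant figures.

γ = 1/√(1 − (8/17)²) = 17/15 ≈ 1.133
Kai's elapsed proper time: τ = 15.7/1.133 = 13.85 years.
Age gap = Δt − τ = 15.7 − 13.85 years.

Δt − τ = 1.85 years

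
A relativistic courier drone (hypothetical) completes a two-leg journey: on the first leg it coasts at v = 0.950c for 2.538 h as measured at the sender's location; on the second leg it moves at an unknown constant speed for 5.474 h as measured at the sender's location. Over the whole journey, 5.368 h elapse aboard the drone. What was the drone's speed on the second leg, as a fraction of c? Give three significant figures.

β = 0.549

Leg 1: γ = 1/√(1 − 0.950²) = 1/√0.09750 = 3.203; τ_1 = 2.538/3.203 = 0.7925 h.
Leg 2: speed unknown; τ_2 = 5.474/γ_2.
Total proper time: 0.7925 + τ_2 = 5.368, so τ_2 = 5.368 − 0.7925 = 4.576 h.
γ_2 = 5.474/4.576 = 1.196; β = √(1 − 1/γ²) = √0.3013.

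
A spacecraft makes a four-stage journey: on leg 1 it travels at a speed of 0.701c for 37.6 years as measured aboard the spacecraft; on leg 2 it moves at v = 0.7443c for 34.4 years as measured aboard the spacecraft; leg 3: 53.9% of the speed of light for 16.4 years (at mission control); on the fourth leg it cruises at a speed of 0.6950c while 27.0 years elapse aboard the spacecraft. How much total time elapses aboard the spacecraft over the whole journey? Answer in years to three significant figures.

Leg 1: 37.6 years is already measured aboard the spacecraft.
Leg 2: 34.4 years is already measured aboard the spacecraft.
Leg 3: β = 0.539; γ = 1/√(1 − 0.539²) = 1/√0.7095 = 1.187; τ_3 = 16.4/1.187 = 13.81 years.
Leg 4: 27.0 years is already measured aboard the spacecraft.
Total: 37.60 + 34.40 + 13.81 + 27.00 years.

τ = 113 years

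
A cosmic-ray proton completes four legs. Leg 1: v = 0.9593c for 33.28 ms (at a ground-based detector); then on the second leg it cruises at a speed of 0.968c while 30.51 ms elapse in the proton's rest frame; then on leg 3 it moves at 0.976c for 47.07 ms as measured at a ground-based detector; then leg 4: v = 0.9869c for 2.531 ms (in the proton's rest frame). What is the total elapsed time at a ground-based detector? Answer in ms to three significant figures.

Leg 1: 33.28 ms is already measured at a ground-based detector.
Leg 2: γ = 1/√(1 − 0.968²) = 1/√0.06298 = 3.985; Δt_2 = 3.985 × 30.51 = 121.6 ms.
Leg 3: 47.07 ms is already measured at a ground-based detector.
Leg 4: γ = 1/√(1 − 0.9869²) = 1/√0.02603 = 6.198; Δt_4 = 6.198 × 2.531 = 15.69 ms.
Total: 33.28 + 121.6 + 47.07 + 15.69 ms.

Δt = 218 ms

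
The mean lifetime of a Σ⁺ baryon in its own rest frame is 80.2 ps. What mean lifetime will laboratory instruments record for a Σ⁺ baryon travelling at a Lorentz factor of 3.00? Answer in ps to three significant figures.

γ = 3.00
The rest-frame lifetime is the proper time; the lab measures the dilated interval Δt = γτ₀ = 3.000 × 80.2 ps.

Δt = 241 ps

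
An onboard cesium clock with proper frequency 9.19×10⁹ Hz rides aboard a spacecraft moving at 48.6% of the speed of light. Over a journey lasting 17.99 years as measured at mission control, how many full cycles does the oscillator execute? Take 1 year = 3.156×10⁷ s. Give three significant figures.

N = 4.56×10¹⁸

β = 0.486; γ = 1/√(1 − 0.486²) = 1/√0.7638 = 1.144
The oscillator's own cycle count is N = f × τ where τ is the proper time aboard the spacecraft. τ = Δt/γ = 17.99/1.144 = 15.72 years = 4.962×10⁸ s.
N = 9.19×10⁹ × 4.962×10⁸ = 4.560×10¹⁸.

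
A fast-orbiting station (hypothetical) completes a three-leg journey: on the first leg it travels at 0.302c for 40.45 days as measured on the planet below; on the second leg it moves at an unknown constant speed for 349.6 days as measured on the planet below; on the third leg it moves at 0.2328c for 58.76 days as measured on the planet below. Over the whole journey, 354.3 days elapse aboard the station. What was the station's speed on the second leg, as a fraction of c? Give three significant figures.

Leg 1: γ = 1/√(1 − 0.302²) = 1/√0.9088 = 1.049; τ_1 = 40.45/1.049 = 38.56 days.
Leg 2: speed unknown; τ_2 = 349.6/γ_2.
Leg 3: γ = 1/√(1 − 0.2328²) = 1/√0.9458 = 1.028; τ_3 = 58.76/1.028 = 57.15 days.
Total proper time: 38.56 + τ_2 + 57.15 = 354.3, so τ_2 = 354.3 − 95.71 = 258.6 days.
γ_2 = 349.6/258.6 = 1.352; β = √(1 − 1/γ²) = √0.4529.

β = 0.673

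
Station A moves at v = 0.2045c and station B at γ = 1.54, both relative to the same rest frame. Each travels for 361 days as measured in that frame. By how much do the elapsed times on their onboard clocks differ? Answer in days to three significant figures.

A: γ = 1/√(1 − 0.2045²) = 1/√0.9582 = 1.022; τ_A = 361/1.022 = 353.4 days.
B: γ = 1.54; τ_B = 361/1.540 = 234.4 days.

|τ_A − τ_B| = 119 days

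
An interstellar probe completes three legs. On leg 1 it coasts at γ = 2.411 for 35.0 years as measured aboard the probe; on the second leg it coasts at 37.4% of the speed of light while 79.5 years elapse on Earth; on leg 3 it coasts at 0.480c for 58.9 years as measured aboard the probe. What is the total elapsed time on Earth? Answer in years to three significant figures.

Δt = 231 years

Leg 1: γ = 2.411; Δt_1 = 2.411 × 35.0 = 84.39 years.
Leg 2: 79.5 years is already measured on Earth.
Leg 3: γ = 1/√(1 − 0.480²) = 1/√0.7696 = 1.140; Δt_3 = 1.140 × 58.9 = 67.14 years.
Total: 84.39 + 79.50 + 67.14 years.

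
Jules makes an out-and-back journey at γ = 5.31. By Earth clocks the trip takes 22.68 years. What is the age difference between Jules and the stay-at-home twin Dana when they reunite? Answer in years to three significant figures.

Δt − τ = 18.4 years

γ = 5.31
Jules's elapsed proper time: τ = 22.68/5.310 = 4.271 years.
Age gap = Δt − τ = 22.68 − 4.271 years.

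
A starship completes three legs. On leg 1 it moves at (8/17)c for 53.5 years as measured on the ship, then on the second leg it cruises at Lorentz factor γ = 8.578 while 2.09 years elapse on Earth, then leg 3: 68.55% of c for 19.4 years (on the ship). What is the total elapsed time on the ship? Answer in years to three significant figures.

Leg 1: 53.5 years is already measured on the ship.
Leg 2: γ = 8.578; τ_2 = 2.09/8.578 = 0.2436 years.
Leg 3: 19.4 years is already measured on the ship.
Total: 53.50 + 0.2436 + 19.40 years.

τ = 73.1 years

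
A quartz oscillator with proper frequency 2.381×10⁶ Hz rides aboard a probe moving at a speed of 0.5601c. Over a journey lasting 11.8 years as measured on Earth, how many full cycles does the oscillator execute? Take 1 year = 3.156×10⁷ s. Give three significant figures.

γ = 1/√(1 − 0.5601²) = 1/√0.6863 = 1.207
The oscillator's own cycle count is N = f × τ where τ is the proper time aboard the probe. τ = Δt/γ = 11.8/1.207 = 9.775 years = 3.085×10⁸ s.
N = 2.381×10⁶ × 3.085×10⁸ = 7.346×10¹⁴.

N = 7.35×10¹⁴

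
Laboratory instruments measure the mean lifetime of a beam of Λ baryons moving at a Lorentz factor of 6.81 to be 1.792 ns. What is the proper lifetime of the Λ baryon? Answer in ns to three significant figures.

γ = 6.81
The lab-frame lifetime is the dilated interval; the proper lifetime is τ₀ = Δt/γ = 1.792/6.810 ns.

τ₀ = 0.263 ns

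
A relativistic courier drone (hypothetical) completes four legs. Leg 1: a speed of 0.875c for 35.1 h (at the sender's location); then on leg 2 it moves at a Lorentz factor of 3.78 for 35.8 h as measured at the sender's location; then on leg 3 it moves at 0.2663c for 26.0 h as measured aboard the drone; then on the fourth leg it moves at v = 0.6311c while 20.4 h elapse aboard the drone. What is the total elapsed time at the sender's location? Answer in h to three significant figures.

Leg 1: 35.1 h is already measured at the sender's location.
Leg 2: 35.8 h is already measured at the sender's location.
Leg 3: γ = 1/√(1 − 0.2663²) = 1/√0.9291 = 1.037; Δt_3 = 1.037 × 26.0 = 26.97 h.
Leg 4: γ = 1/√(1 − 0.6311²) = 1/√0.6017 = 1.289; Δt_4 = 1.289 × 20.4 = 26.30 h.
Total: 35.10 + 35.80 + 26.97 + 26.30 h.

Δt = 124 h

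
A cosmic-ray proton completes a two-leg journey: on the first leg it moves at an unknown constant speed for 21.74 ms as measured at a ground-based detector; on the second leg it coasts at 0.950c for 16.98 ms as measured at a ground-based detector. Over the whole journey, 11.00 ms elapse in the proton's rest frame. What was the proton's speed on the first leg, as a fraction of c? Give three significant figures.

β = 0.965

Leg 1: speed unknown; τ_1 = 21.74/γ_1.
Leg 2: γ = 1/√(1 − 0.950²) = 1/√0.09750 = 3.203; τ_2 = 16.98/3.203 = 5.302 ms.
Total proper time: τ_1 + 5.302 = 11.00, so τ_1 = 11.00 − 5.302 = 5.698 ms.
γ_1 = 21.74/5.698 = 3.815; β = √(1 − 1/γ²) = √0.9313.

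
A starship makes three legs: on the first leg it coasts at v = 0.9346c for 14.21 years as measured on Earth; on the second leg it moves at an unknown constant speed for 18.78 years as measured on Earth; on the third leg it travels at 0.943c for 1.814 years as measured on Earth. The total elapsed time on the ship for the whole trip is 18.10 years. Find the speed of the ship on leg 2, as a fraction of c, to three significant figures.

β = 0.749

Leg 1: γ = 1/√(1 − 0.9346²) = 1/√0.1265 = 2.811; τ_1 = 14.21/2.811 = 5.055 years.
Leg 2: speed unknown; τ_2 = 18.78/γ_2.
Leg 3: γ = 1/√(1 − 0.943²) = 1/√0.1108 = 3.005; τ_3 = 1.814/3.005 = 0.6037 years.
Total proper time: 5.055 + τ_2 + 0.6037 = 18.10, so τ_2 = 18.10 − 5.658 = 12.44 years.
γ_2 = 18.78/12.44 = 1.509; β = √(1 − 1/γ²) = √0.5611.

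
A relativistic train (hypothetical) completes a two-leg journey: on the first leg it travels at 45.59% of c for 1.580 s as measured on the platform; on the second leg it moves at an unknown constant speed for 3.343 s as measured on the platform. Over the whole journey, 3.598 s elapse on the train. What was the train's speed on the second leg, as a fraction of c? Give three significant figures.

β = 0.755

Leg 1: β = 0.4559; γ = 1/√(1 − 0.4559²) = 1/√0.7922 = 1.124; τ_1 = 1.580/1.124 = 1.406 s.
Leg 2: speed unknown; τ_2 = 3.343/γ_2.
Total proper time: 1.406 + τ_2 = 3.598, so τ_2 = 3.598 − 1.406 = 2.192 s.
γ_2 = 3.343/2.192 = 1.525; β = √(1 − 1/γ²) = √0.5702.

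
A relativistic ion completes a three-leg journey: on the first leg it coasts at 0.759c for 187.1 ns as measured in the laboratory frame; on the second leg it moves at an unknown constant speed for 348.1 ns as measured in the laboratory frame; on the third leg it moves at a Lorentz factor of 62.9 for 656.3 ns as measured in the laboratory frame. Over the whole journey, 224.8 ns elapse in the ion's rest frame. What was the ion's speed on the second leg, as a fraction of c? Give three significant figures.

Leg 1: γ = 1/√(1 − 0.759²) = 1/√0.4239 = 1.536; τ_1 = 187.1/1.536 = 121.8 ns.
Leg 2: speed unknown; τ_2 = 348.1/γ_2.
Leg 3: γ = 62.9; τ_3 = 656.3/62.90 = 10.43 ns.
Total proper time: 121.8 + τ_2 + 10.43 = 224.8, so τ_2 = 224.8 − 132.3 = 92.55 ns.
γ_2 = 348.1/92.55 = 3.761; β = √(1 − 1/γ²) = √0.9293.

β = 0.964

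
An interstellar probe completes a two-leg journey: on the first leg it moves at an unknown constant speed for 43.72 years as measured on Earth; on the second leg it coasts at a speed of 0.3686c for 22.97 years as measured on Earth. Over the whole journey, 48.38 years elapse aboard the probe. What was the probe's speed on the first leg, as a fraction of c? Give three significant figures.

Leg 1: speed unknown; τ_1 = 43.72/γ_1.
Leg 2: γ = 1/√(1 − 0.3686²) = 1/√0.8641 = 1.076; τ_2 = 22.97/1.076 = 21.35 years.
Total proper time: τ_1 + 21.35 = 48.38, so τ_1 = 48.38 − 21.35 = 27.03 years.
γ_1 = 43.72/27.03 = 1.618; β = √(1 − 1/γ²) = √0.6178.

β = 0.786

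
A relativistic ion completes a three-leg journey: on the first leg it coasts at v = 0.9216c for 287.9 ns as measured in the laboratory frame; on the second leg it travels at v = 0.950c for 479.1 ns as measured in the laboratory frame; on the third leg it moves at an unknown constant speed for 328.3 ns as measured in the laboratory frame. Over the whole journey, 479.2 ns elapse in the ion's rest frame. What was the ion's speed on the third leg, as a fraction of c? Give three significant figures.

Leg 1: γ = 1/√(1 − 0.9216²) = 1/√0.1507 = 2.576; τ_1 = 287.9/2.576 = 111.7 ns.
Leg 2: γ = 1/√(1 − 0.950²) = 1/√0.09750 = 3.203; τ_2 = 479.1/3.203 = 149.6 ns.
Leg 3: speed unknown; τ_3 = 328.3/γ_3.
Total proper time: 111.7 + 149.6 + τ_3 = 479.2, so τ_3 = 479.2 − 261.3 = 217.9 ns.
γ_3 = 328.3/217.9 = 1.507; β = √(1 − 1/γ²) = √0.5597.

β = 0.748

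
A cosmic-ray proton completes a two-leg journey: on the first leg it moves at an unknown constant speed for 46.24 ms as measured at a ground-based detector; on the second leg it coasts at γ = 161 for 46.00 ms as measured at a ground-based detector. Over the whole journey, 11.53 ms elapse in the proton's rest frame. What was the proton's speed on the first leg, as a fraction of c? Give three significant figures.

β = 0.970

Leg 1: speed unknown; τ_1 = 46.24/γ_1.
Leg 2: γ = 161; τ_2 = 46.00/161.0 = 0.2857 ms.
Total proper time: τ_1 + 0.2857 = 11.53, so τ_1 = 11.53 − 0.2857 = 11.24 ms.
γ_1 = 46.24/11.24 = 4.112; β = √(1 − 1/γ²) = √0.9409.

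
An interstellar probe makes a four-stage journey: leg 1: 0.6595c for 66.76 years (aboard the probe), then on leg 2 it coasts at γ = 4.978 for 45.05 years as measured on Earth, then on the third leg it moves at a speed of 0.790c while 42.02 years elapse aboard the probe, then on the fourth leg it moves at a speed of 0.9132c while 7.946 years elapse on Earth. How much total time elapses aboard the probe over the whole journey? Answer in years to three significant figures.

τ = 121 years

Leg 1: 66.76 years is already measured aboard the probe.
Leg 2: γ = 4.978; τ_2 = 45.05/4.978 = 9.050 years.
Leg 3: 42.02 years is already measured aboard the probe.
Leg 4: γ = 1/√(1 − 0.9132²) = 1/√0.1661 = 2.454; τ_4 = 7.946/2.454 = 3.238 years.
Total: 66.76 + 9.050 + 42.02 + 3.238 years.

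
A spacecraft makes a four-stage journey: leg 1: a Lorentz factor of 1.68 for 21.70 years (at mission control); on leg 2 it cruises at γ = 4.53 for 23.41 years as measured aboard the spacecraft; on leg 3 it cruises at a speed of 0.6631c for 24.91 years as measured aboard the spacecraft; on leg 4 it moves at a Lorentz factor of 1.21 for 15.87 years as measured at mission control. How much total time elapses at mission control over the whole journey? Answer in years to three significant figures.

Leg 1: 21.70 years is already measured at mission control.
Leg 2: γ = 4.53; Δt_2 = 4.530 × 23.41 = 106.0 years.
Leg 3: γ = 1/√(1 − 0.6631²) = 1/√0.5603 = 1.336; Δt_3 = 1.336 × 24.91 = 33.28 years.
Leg 4: 15.87 years is already measured at mission control.
Total: 21.70 + 106.0 + 33.28 + 15.87 years.

Δt = 177 years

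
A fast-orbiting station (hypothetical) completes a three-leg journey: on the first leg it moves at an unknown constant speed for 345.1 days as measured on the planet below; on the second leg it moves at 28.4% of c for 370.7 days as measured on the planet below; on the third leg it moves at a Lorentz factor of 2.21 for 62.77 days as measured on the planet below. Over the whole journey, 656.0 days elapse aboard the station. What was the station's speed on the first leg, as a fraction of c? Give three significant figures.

Leg 1: speed unknown; τ_1 = 345.1/γ_1.
Leg 2: β = 0.284; γ = 1/√(1 − 0.284²) = 1/√0.9193 = 1.043; τ_2 = 370.7/1.043 = 355.4 days.
Leg 3: γ = 2.21; τ_3 = 62.77/2.210 = 28.40 days.
Total proper time: τ_1 + 355.4 + 28.40 = 656.0, so τ_1 = 656.0 − 383.8 = 272.2 days.
γ_1 = 345.1/272.2 = 1.268; β = √(1 − 1/γ²) = √0.3780.

β = 0.615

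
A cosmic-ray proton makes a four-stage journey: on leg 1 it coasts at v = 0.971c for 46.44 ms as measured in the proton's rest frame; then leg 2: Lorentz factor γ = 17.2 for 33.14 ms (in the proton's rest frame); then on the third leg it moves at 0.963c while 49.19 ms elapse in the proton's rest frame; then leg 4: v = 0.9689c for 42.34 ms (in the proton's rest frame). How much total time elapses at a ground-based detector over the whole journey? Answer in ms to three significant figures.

Δt = 1120 ms

Leg 1: γ = 1/√(1 − 0.971²) = 1/√0.05716 = 4.183; Δt_1 = 4.183 × 46.44 = 194.2 ms.
Leg 2: γ = 17.2; Δt_2 = 17.20 × 33.14 = 570.0 ms.
Leg 3: γ = 1/√(1 − 0.963²) = 1/√0.07263 = 3.711; Δt_3 = 3.711 × 49.19 = 182.5 ms.
Leg 4: γ = 1/√(1 − 0.9689²) = 1/√0.06123 = 4.041; Δt_4 = 4.041 × 42.34 = 171.1 ms.
Total: 194.2 + 570.0 + 182.5 + 171.1 ms.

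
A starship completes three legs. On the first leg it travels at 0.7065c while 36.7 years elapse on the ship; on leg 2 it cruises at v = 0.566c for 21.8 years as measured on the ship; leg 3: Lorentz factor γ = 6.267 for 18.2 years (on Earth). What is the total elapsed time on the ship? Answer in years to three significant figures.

Leg 1: 36.7 years is already measured on the ship.
Leg 2: 21.8 years is already measured on the ship.
Leg 3: γ = 6.267; τ_3 = 18.2/6.267 = 2.904 years.
Total: 36.70 + 21.80 + 2.904 years.

τ = 61.4 years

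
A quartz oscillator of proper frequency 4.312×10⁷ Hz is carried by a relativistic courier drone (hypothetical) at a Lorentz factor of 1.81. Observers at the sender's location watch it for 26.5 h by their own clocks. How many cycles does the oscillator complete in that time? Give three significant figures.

N = 2.27×10¹²

γ = 1.81
During 26.5 h of lab time, the oscillator's proper time advances by τ = Δt/γ = 26.5/1.810 = 14.64 h = 5.271×10⁴ s.
N = f × τ = 4.312×10⁷ × 5.271×10⁴ = 2.273×10¹².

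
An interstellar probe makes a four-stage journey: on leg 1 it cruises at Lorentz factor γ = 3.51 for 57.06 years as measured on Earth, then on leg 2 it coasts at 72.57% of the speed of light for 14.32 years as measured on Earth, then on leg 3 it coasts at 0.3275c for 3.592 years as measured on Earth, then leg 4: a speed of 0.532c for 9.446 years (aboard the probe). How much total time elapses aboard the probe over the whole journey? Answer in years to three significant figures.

Leg 1: γ = 3.51; τ_1 = 57.06/3.510 = 16.26 years.
Leg 2: β = 0.7257; γ = 1/√(1 − 0.7257²) = 1/√0.4734 = 1.453; τ_2 = 14.32/1.453 = 9.852 years.
Leg 3: γ = 1/√(1 − 0.3275²) = 1/√0.8927 = 1.058; τ_3 = 3.592/1.058 = 3.394 years.
Leg 4: 9.446 years is already measured aboard the probe.
Total: 16.26 + 9.852 + 3.394 + 9.446 years.

τ = 38.9 years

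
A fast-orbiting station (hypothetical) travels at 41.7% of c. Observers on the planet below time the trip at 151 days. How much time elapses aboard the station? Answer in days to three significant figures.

β = 0.417; γ = 1/√(1 − 0.417²) = 1/√0.8261 = 1.100
The interval measured on the planet below is the dilated one; the clock aboard the station measures the proper time τ = Δt/γ = 151/1.100 days.

τ = 137 days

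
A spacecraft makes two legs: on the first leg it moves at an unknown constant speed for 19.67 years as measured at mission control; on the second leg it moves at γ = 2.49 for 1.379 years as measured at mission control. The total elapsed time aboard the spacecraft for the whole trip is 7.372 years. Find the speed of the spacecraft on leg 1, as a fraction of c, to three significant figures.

β = 0.938

Leg 1: speed unknown; τ_1 = 19.67/γ_1.
Leg 2: γ = 2.49; τ_2 = 1.379/2.490 = 0.5538 years.
Total proper time: τ_1 + 0.5538 = 7.372, so τ_1 = 7.372 − 0.5538 = 6.818 years.
γ_1 = 19.67/6.818 = 2.885; β = √(1 − 1/γ²) = √0.8798.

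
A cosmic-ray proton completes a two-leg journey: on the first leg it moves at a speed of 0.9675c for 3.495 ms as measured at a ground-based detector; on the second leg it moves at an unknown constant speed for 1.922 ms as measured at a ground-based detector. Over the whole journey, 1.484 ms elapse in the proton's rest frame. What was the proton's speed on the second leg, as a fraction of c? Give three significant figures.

Leg 1: γ = 1/√(1 − 0.9675²) = 1/√0.06394 = 3.955; τ_1 = 3.495/3.955 = 0.8838 ms.
Leg 2: speed unknown; τ_2 = 1.922/γ_2.
Total proper time: 0.8838 + τ_2 = 1.484, so τ_2 = 1.484 − 0.8838 = 0.6002 ms.
γ_2 = 1.922/0.6002 = 3.202; β = √(1 − 1/γ²) = √0.9025.

β = 0.950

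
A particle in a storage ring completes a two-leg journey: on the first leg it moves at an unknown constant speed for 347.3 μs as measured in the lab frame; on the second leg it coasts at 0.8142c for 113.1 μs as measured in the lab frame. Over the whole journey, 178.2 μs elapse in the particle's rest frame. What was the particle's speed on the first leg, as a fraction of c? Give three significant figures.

β = 0.946

Leg 1: speed unknown; τ_1 = 347.3/γ_1.
Leg 2: γ = 1/√(1 − 0.8142²) = 1/√0.3371 = 1.722; τ_2 = 113.1/1.722 = 65.66 μs.
Total proper time: τ_1 + 65.66 = 178.2, so τ_1 = 178.2 − 65.66 = 112.5 μs.
γ_1 = 347.3/112.5 = 3.086; β = √(1 − 1/γ²) = √0.8950.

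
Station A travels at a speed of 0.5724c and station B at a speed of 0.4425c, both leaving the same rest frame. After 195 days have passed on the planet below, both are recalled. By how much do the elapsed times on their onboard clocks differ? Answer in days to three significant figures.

|τ_A − τ_B| = 15.0 days

A: γ = 1/√(1 − 0.5724²) = 1/√0.6724 = 1.220; τ_A = 195/1.220 = 159.9 days.
B: γ = 1/√(1 − 0.4425²) = 1/√0.8042 = 1.115; τ_B = 195/1.115 = 174.9 days.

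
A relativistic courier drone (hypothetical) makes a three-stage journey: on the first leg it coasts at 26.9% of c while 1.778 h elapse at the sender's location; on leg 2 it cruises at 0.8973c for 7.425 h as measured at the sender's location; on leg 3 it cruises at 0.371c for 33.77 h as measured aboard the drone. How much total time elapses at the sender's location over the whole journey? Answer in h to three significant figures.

Δt = 45.6 h

Leg 1: 1.778 h is already measured at the sender's location.
Leg 2: 7.425 h is already measured at the sender's location.
Leg 3: γ = 1/√(1 − 0.371²) = 1/√0.8624 = 1.077; Δt_3 = 1.077 × 33.77 = 36.37 h.
Total: 1.778 + 7.425 + 36.37 h.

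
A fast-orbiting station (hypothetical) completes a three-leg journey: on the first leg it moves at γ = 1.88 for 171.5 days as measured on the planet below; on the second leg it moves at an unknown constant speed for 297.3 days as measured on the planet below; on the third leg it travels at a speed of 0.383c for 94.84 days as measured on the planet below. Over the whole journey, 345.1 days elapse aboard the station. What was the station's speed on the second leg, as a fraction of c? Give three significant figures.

β = 0.829

Leg 1: γ = 1.88; τ_1 = 171.5/1.880 = 91.22 days.
Leg 2: speed unknown; τ_2 = 297.3/γ_2.
Leg 3: γ = 1/√(1 − 0.383²) = 1/√0.8533 = 1.083; τ_3 = 94.84/1.083 = 87.61 days.
Total proper time: 91.22 + τ_2 + 87.61 = 345.1, so τ_2 = 345.1 − 178.8 = 166.3 days.
γ_2 = 297.3/166.3 = 1.788; β = √(1 − 1/γ²) = √0.6872.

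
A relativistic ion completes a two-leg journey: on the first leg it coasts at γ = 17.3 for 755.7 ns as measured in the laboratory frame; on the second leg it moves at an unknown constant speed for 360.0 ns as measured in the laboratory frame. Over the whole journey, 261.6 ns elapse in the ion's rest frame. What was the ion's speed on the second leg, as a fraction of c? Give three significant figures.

β = 0.796

Leg 1: γ = 17.3; τ_1 = 755.7/17.30 = 43.68 ns.
Leg 2: speed unknown; τ_2 = 360.0/γ_2.
Total proper time: 43.68 + τ_2 = 261.6, so τ_2 = 261.6 − 43.68 = 217.9 ns.
γ_2 = 360.0/217.9 = 1.652; β = √(1 − 1/γ²) = √0.6336.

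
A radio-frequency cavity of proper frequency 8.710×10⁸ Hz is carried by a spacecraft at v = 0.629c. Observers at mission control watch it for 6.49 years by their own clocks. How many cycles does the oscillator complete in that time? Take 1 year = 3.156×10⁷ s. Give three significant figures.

γ = 1/√(1 − 0.629²) = 1/√0.6044 = 1.286
During 6.49 years of lab time, the oscillator's proper time advances by τ = Δt/γ = 6.49/1.286 = 5.045 years = 1.592×10⁸ s.
N = f × τ = 8.710×10⁸ × 1.592×10⁸ = 1.387×10¹⁷.

N = 1.39×10¹⁷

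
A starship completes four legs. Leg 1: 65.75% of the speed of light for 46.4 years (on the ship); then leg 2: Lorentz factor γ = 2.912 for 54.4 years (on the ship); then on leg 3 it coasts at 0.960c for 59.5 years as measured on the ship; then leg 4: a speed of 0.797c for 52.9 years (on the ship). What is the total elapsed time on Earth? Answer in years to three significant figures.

Δt = 520 years

Leg 1: β = 0.6575; γ = 1/√(1 − 0.6575²) = 1/√0.5677 = 1.327; Δt_1 = 1.327 × 46.4 = 61.58 years.
Leg 2: γ = 2.912; Δt_2 = 2.912 × 54.4 = 158.4 years.
Leg 3: γ = 1/√(1 − 0.960²) = 25/7 ≈ 3.571; Δt_3 = 3.571 × 59.5 = 212.5 years.
Leg 4: γ = 1/√(1 − 0.797²) = 1/√0.3648 = 1.656; Δt_4 = 1.656 × 52.9 = 87.59 years.
Total: 61.58 + 158.4 + 212.5 + 87.59 years.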